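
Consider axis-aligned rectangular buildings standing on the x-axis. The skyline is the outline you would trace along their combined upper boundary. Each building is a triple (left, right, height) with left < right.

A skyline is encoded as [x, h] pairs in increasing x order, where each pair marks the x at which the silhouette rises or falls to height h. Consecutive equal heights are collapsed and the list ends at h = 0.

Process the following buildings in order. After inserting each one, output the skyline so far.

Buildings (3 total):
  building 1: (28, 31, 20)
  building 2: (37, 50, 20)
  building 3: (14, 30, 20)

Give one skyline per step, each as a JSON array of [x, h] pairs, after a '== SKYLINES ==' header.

== SKYLINES ==
[[28,20],[31,0]]
[[28,20],[31,0],[37,20],[50,0]]
[[14,20],[31,0],[37,20],[50,0]]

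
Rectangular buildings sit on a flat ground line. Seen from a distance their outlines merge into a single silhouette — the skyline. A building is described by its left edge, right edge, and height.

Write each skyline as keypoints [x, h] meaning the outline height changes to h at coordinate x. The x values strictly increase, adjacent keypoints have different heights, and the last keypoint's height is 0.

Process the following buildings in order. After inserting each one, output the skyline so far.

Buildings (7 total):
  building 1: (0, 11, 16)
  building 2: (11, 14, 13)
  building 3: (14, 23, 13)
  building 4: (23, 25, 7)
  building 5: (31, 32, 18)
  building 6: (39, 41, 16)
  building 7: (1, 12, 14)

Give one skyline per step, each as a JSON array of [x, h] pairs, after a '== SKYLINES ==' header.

== SKYLINES ==
[[0,16],[11,0]]
[[0,16],[11,13],[14,0]]
[[0,16],[11,13],[23,0]]
[[0,16],[11,13],[23,7],[25,0]]
[[0,16],[11,13],[23,7],[25,0],[31,18],[32,0]]
[[0,16],[11,13],[23,7],[25,0],[31,18],[32,0],[39,16],[41,0]]
[[0,16],[11,14],[12,13],[23,7],[25,0],[31,18],[32,0],[39,16],[41,0]]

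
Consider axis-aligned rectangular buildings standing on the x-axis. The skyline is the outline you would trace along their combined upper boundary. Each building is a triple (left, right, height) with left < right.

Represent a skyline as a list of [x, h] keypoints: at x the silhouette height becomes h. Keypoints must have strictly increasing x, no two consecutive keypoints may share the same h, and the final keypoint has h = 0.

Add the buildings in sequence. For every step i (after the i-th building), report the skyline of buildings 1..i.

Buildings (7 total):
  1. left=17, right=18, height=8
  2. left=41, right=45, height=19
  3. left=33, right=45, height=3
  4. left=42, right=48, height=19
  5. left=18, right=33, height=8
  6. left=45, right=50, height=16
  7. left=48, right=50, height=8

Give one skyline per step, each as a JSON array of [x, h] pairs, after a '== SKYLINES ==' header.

== SKYLINES ==
[[17,8],[18,0]]
[[17,8],[18,0],[41,19],[45,0]]
[[17,8],[18,0],[33,3],[41,19],[45,0]]
[[17,8],[18,0],[33,3],[41,19],[48,0]]
[[17,8],[33,3],[41,19],[48,0]]
[[17,8],[33,3],[41,19],[48,16],[50,0]]
[[17,8],[33,3],[41,19],[48,16],[50,0]]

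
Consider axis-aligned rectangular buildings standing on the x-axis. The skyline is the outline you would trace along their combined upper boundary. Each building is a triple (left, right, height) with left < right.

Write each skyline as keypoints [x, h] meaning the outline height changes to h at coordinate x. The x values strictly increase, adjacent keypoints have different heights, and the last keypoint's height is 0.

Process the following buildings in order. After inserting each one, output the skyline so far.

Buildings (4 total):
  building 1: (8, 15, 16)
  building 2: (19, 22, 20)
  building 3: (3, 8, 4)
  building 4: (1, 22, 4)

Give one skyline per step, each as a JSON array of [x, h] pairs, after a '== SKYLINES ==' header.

== SKYLINES ==
[[8,16],[15,0]]
[[8,16],[15,0],[19,20],[22,0]]
[[3,4],[8,16],[15,0],[19,20],[22,0]]
[[1,4],[8,16],[15,4],[19,20],[22,0]]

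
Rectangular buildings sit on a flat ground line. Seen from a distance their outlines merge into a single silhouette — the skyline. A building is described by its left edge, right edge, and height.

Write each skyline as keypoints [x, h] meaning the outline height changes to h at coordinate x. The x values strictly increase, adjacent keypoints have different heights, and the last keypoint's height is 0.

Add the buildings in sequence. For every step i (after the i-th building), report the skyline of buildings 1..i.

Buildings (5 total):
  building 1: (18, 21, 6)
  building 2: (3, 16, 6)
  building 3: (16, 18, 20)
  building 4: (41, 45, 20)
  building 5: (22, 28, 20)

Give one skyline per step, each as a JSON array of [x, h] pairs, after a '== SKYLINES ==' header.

== SKYLINES ==
[[18,6],[21,0]]
[[3,6],[16,0],[18,6],[21,0]]
[[3,6],[16,20],[18,6],[21,0]]
[[3,6],[16,20],[18,6],[21,0],[41,20],[45,0]]
[[3,6],[16,20],[18,6],[21,0],[22,20],[28,0],[41,20],[45,0]]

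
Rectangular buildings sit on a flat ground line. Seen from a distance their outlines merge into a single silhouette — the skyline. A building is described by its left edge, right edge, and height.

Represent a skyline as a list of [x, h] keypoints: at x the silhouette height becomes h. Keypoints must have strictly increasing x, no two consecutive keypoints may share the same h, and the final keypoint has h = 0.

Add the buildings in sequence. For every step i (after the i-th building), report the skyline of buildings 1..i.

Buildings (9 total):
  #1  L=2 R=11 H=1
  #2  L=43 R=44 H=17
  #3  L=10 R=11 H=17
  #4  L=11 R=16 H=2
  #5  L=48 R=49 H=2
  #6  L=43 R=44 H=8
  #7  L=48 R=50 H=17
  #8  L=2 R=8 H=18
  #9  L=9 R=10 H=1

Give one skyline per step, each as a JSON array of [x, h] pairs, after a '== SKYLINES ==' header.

== SKYLINES ==
[[2,1],[11,0]]
[[2,1],[11,0],[43,17],[44,0]]
[[2,1],[10,17],[11,0],[43,17],[44,0]]
[[2,1],[10,17],[11,2],[16,0],[43,17],[44,0]]
[[2,1],[10,17],[11,2],[16,0],[43,17],[44,0],[48,2],[49,0]]
[[2,1],[10,17],[11,2],[16,0],[43,17],[44,0],[48,2],[49,0]]
[[2,1],[10,17],[11,2],[16,0],[43,17],[44,0],[48,17],[50,0]]
[[2,18],[8,1],[10,17],[11,2],[16,0],[43,17],[44,0],[48,17],[50,0]]
[[2,18],[8,1],[10,17],[11,2],[16,0],[43,17],[44,0],[48,17],[50,0]]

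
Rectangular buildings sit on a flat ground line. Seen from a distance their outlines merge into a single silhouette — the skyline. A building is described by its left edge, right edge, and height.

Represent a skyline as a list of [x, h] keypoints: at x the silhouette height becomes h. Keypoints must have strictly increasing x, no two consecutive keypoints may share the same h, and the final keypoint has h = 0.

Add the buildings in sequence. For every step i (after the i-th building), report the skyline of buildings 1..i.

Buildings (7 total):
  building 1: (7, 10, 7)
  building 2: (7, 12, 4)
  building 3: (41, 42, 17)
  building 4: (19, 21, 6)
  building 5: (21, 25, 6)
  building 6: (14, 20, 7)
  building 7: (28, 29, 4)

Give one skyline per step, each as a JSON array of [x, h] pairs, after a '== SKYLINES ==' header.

== SKYLINES ==
[[7,7],[10,0]]
[[7,7],[10,4],[12,0]]
[[7,7],[10,4],[12,0],[41,17],[42,0]]
[[7,7],[10,4],[12,0],[19,6],[21,0],[41,17],[42,0]]
[[7,7],[10,4],[12,0],[19,6],[25,0],[41,17],[42,0]]
[[7,7],[10,4],[12,0],[14,7],[20,6],[25,0],[41,17],[42,0]]
[[7,7],[10,4],[12,0],[14,7],[20,6],[25,0],[28,4],[29,0],[41,17],[42,0]]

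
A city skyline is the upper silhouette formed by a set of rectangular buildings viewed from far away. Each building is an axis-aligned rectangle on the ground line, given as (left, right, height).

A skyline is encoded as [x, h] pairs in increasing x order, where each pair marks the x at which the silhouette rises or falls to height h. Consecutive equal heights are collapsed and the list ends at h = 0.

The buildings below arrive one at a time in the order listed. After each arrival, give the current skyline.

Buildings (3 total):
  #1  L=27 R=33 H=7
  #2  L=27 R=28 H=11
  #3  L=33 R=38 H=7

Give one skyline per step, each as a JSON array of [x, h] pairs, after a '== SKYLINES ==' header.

== SKYLINES ==
[[27,7],[33,0]]
[[27,11],[28,7],[33,0]]
[[27,11],[28,7],[38,0]]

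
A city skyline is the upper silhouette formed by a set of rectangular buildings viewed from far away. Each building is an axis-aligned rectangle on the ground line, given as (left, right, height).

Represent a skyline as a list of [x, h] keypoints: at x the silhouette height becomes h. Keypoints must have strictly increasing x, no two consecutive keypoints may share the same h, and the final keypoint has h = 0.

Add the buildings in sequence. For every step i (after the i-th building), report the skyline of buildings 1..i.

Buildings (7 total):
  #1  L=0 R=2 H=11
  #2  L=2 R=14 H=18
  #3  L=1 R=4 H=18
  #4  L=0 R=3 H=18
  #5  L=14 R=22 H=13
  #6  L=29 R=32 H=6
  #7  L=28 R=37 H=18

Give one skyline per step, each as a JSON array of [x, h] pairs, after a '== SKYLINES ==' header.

== SKYLINES ==
[[0,11],[2,0]]
[[0,11],[2,18],[14,0]]
[[0,11],[1,18],[14,0]]
[[0,18],[14,0]]
[[0,18],[14,13],[22,0]]
[[0,18],[14,13],[22,0],[29,6],[32,0]]
[[0,18],[14,13],[22,0],[28,18],[37,0]]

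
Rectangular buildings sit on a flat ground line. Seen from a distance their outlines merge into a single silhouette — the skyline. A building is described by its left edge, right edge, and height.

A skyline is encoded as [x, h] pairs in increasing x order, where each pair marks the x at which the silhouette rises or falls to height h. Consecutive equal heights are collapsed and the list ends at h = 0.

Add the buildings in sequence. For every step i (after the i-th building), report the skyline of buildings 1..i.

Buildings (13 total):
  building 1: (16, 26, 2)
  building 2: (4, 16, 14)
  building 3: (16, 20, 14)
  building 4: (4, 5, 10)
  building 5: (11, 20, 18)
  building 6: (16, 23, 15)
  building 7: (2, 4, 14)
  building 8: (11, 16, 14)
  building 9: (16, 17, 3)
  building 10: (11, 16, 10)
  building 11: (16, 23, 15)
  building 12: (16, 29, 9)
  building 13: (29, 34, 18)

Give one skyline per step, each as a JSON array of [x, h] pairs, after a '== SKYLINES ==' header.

== SKYLINES ==
[[16,2],[26,0]]
[[4,14],[16,2],[26,0]]
[[4,14],[20,2],[26,0]]
[[4,14],[20,2],[26,0]]
[[4,14],[11,18],[20,2],[26,0]]
[[4,14],[11,18],[20,15],[23,2],[26,0]]
[[2,14],[11,18],[20,15],[23,2],[26,0]]
[[2,14],[11,18],[20,15],[23,2],[26,0]]
[[2,14],[11,18],[20,15],[23,2],[26,0]]
[[2,14],[11,18],[20,15],[23,2],[26,0]]
[[2,14],[11,18],[20,15],[23,2],[26,0]]
[[2,14],[11,18],[20,15],[23,9],[29,0]]
[[2,14],[11,18],[20,15],[23,9],[29,18],[34,0]]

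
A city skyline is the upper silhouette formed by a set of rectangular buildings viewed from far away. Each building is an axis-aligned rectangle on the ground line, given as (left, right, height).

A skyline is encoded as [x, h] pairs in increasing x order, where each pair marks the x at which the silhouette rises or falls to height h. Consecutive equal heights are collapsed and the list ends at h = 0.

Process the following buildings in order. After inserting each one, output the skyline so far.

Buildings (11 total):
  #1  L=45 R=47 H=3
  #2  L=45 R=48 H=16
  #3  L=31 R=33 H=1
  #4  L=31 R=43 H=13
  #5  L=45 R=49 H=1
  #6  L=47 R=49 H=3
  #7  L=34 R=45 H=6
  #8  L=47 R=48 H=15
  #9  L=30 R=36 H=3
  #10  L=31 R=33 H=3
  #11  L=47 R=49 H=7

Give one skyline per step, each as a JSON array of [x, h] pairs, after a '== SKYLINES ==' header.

== SKYLINES ==
[[45,3],[47,0]]
[[45,16],[48,0]]
[[31,1],[33,0],[45,16],[48,0]]
[[31,13],[43,0],[45,16],[48,0]]
[[31,13],[43,0],[45,16],[48,1],[49,0]]
[[31,13],[43,0],[45,16],[48,3],[49,0]]
[[31,13],[43,6],[45,16],[48,3],[49,0]]
[[31,13],[43,6],[45,16],[48,3],[49,0]]
[[30,3],[31,13],[43,6],[45,16],[48,3],[49,0]]
[[30,3],[31,13],[43,6],[45,16],[48,3],[49,0]]
[[30,3],[31,13],[43,6],[45,16],[48,7],[49,0]]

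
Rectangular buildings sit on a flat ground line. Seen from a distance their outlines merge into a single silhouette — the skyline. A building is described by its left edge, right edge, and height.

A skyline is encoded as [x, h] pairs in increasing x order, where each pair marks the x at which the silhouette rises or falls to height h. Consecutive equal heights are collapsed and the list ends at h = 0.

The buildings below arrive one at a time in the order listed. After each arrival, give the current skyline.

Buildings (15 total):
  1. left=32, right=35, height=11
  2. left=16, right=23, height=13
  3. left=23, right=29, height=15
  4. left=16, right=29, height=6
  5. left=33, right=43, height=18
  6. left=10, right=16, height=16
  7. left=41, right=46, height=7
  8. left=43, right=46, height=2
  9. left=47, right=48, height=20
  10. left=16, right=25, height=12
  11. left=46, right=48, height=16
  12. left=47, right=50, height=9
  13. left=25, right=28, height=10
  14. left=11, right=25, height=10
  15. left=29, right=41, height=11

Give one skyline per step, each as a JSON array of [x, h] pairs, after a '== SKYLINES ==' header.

== SKYLINES ==
[[32,11],[35,0]]
[[16,13],[23,0],[32,11],[35,0]]
[[16,13],[23,15],[29,0],[32,11],[35,0]]
[[16,13],[23,15],[29,0],[32,11],[35,0]]
[[16,13],[23,15],[29,0],[32,11],[33,18],[43,0]]
[[10,16],[16,13],[23,15],[29,0],[32,11],[33,18],[43,0]]
[[10,16],[16,13],[23,15],[29,0],[32,11],[33,18],[43,7],[46,0]]
[[10,16],[16,13],[23,15],[29,0],[32,11],[33,18],[43,7],[46,0]]
[[10,16],[16,13],[23,15],[29,0],[32,11],[33,18],[43,7],[46,0],[47,20],[48,0]]
[[10,16],[16,13],[23,15],[29,0],[32,11],[33,18],[43,7],[46,0],[47,20],[48,0]]
[[10,16],[16,13],[23,15],[29,0],[32,11],[33,18],[43,7],[46,16],[47,20],[48,0]]
[[10,16],[16,13],[23,15],[29,0],[32,11],[33,18],[43,7],[46,16],[47,20],[48,9],[50,0]]
[[10,16],[16,13],[23,15],[29,0],[32,11],[33,18],[43,7],[46,16],[47,20],[48,9],[50,0]]
[[10,16],[16,13],[23,15],[29,0],[32,11],[33,18],[43,7],[46,16],[47,20],[48,9],[50,0]]
[[10,16],[16,13],[23,15],[29,11],[33,18],[43,7],[46,16],[47,20],[48,9],[50,0]]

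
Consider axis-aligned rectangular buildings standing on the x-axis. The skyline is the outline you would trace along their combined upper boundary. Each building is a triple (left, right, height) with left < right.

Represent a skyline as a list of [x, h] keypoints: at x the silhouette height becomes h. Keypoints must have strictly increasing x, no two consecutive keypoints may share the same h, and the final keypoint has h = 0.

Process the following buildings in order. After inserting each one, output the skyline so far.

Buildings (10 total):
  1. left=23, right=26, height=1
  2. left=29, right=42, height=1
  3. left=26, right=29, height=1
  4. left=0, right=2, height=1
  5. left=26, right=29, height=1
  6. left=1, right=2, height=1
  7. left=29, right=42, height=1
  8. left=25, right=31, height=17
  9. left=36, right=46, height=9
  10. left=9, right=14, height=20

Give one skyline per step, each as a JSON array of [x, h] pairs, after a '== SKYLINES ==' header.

== SKYLINES ==
[[23,1],[26,0]]
[[23,1],[26,0],[29,1],[42,0]]
[[23,1],[42,0]]
[[0,1],[2,0],[23,1],[42,0]]
[[0,1],[2,0],[23,1],[42,0]]
[[0,1],[2,0],[23,1],[42,0]]
[[0,1],[2,0],[23,1],[42,0]]
[[0,1],[2,0],[23,1],[25,17],[31,1],[42,0]]
[[0,1],[2,0],[23,1],[25,17],[31,1],[36,9],[46,0]]
[[0,1],[2,0],[9,20],[14,0],[23,1],[25,17],[31,1],[36,9],[46,0]]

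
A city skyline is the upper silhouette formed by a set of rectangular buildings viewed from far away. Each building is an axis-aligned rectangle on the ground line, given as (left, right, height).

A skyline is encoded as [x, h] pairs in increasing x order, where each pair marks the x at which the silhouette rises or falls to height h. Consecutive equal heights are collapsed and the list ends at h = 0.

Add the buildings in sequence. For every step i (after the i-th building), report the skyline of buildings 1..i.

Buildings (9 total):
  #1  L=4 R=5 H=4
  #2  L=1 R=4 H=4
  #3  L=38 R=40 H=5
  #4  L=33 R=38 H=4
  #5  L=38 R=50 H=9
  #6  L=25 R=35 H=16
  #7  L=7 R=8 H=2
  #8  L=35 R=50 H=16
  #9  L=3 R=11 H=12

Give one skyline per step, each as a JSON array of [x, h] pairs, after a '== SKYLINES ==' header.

== SKYLINES ==
[[4,4],[5,0]]
[[1,4],[5,0]]
[[1,4],[5,0],[38,5],[40,0]]
[[1,4],[5,0],[33,4],[38,5],[40,0]]
[[1,4],[5,0],[33,4],[38,9],[50,0]]
[[1,4],[5,0],[25,16],[35,4],[38,9],[50,0]]
[[1,4],[5,0],[7,2],[8,0],[25,16],[35,4],[38,9],[50,0]]
[[1,4],[5,0],[7,2],[8,0],[25,16],[50,0]]
[[1,4],[3,12],[11,0],[25,16],[50,0]]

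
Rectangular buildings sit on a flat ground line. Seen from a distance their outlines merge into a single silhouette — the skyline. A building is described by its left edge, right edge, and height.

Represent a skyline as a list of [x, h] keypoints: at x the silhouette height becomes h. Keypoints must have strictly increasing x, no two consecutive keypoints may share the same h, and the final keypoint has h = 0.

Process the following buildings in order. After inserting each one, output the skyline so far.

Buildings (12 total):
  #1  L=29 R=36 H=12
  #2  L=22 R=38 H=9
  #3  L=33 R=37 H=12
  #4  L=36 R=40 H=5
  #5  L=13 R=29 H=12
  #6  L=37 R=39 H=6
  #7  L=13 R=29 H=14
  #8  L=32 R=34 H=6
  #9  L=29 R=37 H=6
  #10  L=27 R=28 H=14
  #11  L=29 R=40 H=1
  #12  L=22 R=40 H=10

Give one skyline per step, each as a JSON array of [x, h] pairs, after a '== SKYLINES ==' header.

== SKYLINES ==
[[29,12],[36,0]]
[[22,9],[29,12],[36,9],[38,0]]
[[22,9],[29,12],[37,9],[38,0]]
[[22,9],[29,12],[37,9],[38,5],[40,0]]
[[13,12],[37,9],[38,5],[40,0]]
[[13,12],[37,9],[38,6],[39,5],[40,0]]
[[13,14],[29,12],[37,9],[38,6],[39,5],[40,0]]
[[13,14],[29,12],[37,9],[38,6],[39,5],[40,0]]
[[13,14],[29,12],[37,9],[38,6],[39,5],[40,0]]
[[13,14],[29,12],[37,9],[38,6],[39,5],[40,0]]
[[13,14],[29,12],[37,9],[38,6],[39,5],[40,0]]
[[13,14],[29,12],[37,10],[40,0]]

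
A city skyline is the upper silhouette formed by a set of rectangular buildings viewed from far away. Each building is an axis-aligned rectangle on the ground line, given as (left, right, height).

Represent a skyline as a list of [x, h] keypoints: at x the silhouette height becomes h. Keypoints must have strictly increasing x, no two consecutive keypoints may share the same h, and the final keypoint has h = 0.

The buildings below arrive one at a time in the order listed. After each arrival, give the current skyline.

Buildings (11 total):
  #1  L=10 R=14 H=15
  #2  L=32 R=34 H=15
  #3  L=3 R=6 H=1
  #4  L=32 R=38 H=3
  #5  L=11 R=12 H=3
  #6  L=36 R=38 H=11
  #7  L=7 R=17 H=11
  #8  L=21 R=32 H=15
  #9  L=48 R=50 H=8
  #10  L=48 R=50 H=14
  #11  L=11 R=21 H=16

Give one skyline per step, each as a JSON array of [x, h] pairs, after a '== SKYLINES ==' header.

== SKYLINES ==
[[10,15],[14,0]]
[[10,15],[14,0],[32,15],[34,0]]
[[3,1],[6,0],[10,15],[14,0],[32,15],[34,0]]
[[3,1],[6,0],[10,15],[14,0],[32,15],[34,3],[38,0]]
[[3,1],[6,0],[10,15],[14,0],[32,15],[34,3],[38,0]]
[[3,1],[6,0],[10,15],[14,0],[32,15],[34,3],[36,11],[38,0]]
[[3,1],[6,0],[7,11],[10,15],[14,11],[17,0],[32,15],[34,3],[36,11],[38,0]]
[[3,1],[6,0],[7,11],[10,15],[14,11],[17,0],[21,15],[34,3],[36,11],[38,0]]
[[3,1],[6,0],[7,11],[10,15],[14,11],[17,0],[21,15],[34,3],[36,11],[38,0],[48,8],[50,0]]
[[3,1],[6,0],[7,11],[10,15],[14,11],[17,0],[21,15],[34,3],[36,11],[38,0],[48,14],[50,0]]
[[3,1],[6,0],[7,11],[10,15],[11,16],[21,15],[34,3],[36,11],[38,0],[48,14],[50,0]]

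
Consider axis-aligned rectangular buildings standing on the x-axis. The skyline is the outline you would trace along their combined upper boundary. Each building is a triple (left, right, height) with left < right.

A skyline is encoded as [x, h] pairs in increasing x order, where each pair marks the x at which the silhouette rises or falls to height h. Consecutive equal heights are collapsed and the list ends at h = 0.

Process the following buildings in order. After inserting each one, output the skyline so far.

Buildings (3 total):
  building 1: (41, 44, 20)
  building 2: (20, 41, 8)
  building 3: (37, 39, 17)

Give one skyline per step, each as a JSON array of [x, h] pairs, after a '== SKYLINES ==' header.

== SKYLINES ==
[[41,20],[44,0]]
[[20,8],[41,20],[44,0]]
[[20,8],[37,17],[39,8],[41,20],[44,0]]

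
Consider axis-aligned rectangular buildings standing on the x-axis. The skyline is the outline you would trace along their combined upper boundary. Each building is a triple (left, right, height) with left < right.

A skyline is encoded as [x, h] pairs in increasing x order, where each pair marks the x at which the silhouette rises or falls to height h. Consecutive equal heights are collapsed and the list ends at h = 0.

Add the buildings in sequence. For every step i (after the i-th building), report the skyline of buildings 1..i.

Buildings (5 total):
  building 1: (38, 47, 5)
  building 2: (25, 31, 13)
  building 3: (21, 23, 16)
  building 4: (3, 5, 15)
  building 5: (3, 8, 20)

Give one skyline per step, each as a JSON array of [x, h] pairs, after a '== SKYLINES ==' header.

== SKYLINES ==
[[38,5],[47,0]]
[[25,13],[31,0],[38,5],[47,0]]
[[21,16],[23,0],[25,13],[31,0],[38,5],[47,0]]
[[3,15],[5,0],[21,16],[23,0],[25,13],[31,0],[38,5],[47,0]]
[[3,20],[8,0],[21,16],[23,0],[25,13],[31,0],[38,5],[47,0]]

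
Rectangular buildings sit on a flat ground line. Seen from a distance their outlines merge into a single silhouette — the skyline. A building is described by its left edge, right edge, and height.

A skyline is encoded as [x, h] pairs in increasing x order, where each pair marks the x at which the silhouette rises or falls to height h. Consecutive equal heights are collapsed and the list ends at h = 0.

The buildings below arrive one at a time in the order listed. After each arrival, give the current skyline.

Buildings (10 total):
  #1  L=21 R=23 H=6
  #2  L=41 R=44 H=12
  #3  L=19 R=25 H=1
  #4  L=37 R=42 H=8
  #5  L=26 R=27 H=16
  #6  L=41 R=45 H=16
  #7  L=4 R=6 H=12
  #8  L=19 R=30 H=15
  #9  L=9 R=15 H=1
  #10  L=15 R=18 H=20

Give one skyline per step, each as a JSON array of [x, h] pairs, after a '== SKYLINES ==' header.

== SKYLINES ==
[[21,6],[23,0]]
[[21,6],[23,0],[41,12],[44,0]]
[[19,1],[21,6],[23,1],[25,0],[41,12],[44,0]]
[[19,1],[21,6],[23,1],[25,0],[37,8],[41,12],[44,0]]
[[19,1],[21,6],[23,1],[25,0],[26,16],[27,0],[37,8],[41,12],[44,0]]
[[19,1],[21,6],[23,1],[25,0],[26,16],[27,0],[37,8],[41,16],[45,0]]
[[4,12],[6,0],[19,1],[21,6],[23,1],[25,0],[26,16],[27,0],[37,8],[41,16],[45,0]]
[[4,12],[6,0],[19,15],[26,16],[27,15],[30,0],[37,8],[41,16],[45,0]]
[[4,12],[6,0],[9,1],[15,0],[19,15],[26,16],[27,15],[30,0],[37,8],[41,16],[45,0]]
[[4,12],[6,0],[9,1],[15,20],[18,0],[19,15],[26,16],[27,15],[30,0],[37,8],[41,16],[45,0]]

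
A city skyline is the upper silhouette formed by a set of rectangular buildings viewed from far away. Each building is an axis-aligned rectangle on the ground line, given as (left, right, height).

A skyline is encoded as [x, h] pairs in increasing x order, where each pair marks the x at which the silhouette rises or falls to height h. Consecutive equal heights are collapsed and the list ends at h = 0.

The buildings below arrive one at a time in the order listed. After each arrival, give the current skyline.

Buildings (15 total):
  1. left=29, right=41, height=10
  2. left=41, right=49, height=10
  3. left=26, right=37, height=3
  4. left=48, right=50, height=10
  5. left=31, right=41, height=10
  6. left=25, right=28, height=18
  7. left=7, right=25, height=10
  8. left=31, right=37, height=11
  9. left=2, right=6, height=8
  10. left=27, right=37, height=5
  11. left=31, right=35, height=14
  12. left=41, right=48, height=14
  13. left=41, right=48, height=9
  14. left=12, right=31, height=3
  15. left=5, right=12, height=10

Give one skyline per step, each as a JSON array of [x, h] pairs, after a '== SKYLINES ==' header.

== SKYLINES ==
[[29,10],[41,0]]
[[29,10],[49,0]]
[[26,3],[29,10],[49,0]]
[[26,3],[29,10],[50,0]]
[[26,3],[29,10],[50,0]]
[[25,18],[28,3],[29,10],[50,0]]
[[7,10],[25,18],[28,3],[29,10],[50,0]]
[[7,10],[25,18],[28,3],[29,10],[31,11],[37,10],[50,0]]
[[2,8],[6,0],[7,10],[25,18],[28,3],[29,10],[31,11],[37,10],[50,0]]
[[2,8],[6,0],[7,10],[25,18],[28,5],[29,10],[31,11],[37,10],[50,0]]
[[2,8],[6,0],[7,10],[25,18],[28,5],[29,10],[31,14],[35,11],[37,10],[50,0]]
[[2,8],[6,0],[7,10],[25,18],[28,5],[29,10],[31,14],[35,11],[37,10],[41,14],[48,10],[50,0]]
[[2,8],[6,0],[7,10],[25,18],[28,5],[29,10],[31,14],[35,11],[37,10],[41,14],[48,10],[50,0]]
[[2,8],[6,0],[7,10],[25,18],[28,5],[29,10],[31,14],[35,11],[37,10],[41,14],[48,10],[50,0]]
[[2,8],[5,10],[25,18],[28,5],[29,10],[31,14],[35,11],[37,10],[41,14],[48,10],[50,0]]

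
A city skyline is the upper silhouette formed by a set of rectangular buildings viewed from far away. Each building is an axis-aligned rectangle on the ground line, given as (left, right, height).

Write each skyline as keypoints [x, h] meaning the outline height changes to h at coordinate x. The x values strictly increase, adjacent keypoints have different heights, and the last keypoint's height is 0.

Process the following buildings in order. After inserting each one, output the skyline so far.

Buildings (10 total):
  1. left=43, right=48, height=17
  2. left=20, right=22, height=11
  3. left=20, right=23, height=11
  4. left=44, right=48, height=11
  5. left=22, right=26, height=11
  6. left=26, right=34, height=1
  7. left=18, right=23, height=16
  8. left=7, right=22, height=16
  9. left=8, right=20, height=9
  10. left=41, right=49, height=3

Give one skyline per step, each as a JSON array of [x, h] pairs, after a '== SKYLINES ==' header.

== SKYLINES ==
[[43,17],[48,0]]
[[20,11],[22,0],[43,17],[48,0]]
[[20,11],[23,0],[43,17],[48,0]]
[[20,11],[23,0],[43,17],[48,0]]
[[20,11],[26,0],[43,17],[48,0]]
[[20,11],[26,1],[34,0],[43,17],[48,0]]
[[18,16],[23,11],[26,1],[34,0],[43,17],[48,0]]
[[7,16],[23,11],[26,1],[34,0],[43,17],[48,0]]
[[7,16],[23,11],[26,1],[34,0],[43,17],[48,0]]
[[7,16],[23,11],[26,1],[34,0],[41,3],[43,17],[48,3],[49,0]]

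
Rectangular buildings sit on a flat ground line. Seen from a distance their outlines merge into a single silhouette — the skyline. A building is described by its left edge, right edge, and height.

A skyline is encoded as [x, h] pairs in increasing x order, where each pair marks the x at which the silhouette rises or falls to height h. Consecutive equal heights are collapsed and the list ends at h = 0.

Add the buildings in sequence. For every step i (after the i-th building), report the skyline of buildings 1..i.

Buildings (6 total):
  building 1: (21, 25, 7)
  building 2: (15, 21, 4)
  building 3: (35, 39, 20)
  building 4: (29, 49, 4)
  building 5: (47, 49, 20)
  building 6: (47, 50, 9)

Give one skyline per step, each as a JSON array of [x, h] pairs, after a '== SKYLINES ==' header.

== SKYLINES ==
[[21,7],[25,0]]
[[15,4],[21,7],[25,0]]
[[15,4],[21,7],[25,0],[35,20],[39,0]]
[[15,4],[21,7],[25,0],[29,4],[35,20],[39,4],[49,0]]
[[15,4],[21,7],[25,0],[29,4],[35,20],[39,4],[47,20],[49,0]]
[[15,4],[21,7],[25,0],[29,4],[35,20],[39,4],[47,20],[49,9],[50,0]]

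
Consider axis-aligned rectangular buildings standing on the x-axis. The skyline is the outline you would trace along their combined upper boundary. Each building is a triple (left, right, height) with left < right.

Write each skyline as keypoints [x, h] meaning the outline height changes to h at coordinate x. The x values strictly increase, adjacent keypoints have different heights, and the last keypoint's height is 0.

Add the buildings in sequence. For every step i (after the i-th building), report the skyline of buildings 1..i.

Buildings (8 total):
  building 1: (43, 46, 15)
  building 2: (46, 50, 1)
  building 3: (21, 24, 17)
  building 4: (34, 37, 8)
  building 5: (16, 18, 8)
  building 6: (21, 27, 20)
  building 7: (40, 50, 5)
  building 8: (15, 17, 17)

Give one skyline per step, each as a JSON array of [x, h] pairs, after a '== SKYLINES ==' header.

== SKYLINES ==
[[43,15],[46,0]]
[[43,15],[46,1],[50,0]]
[[21,17],[24,0],[43,15],[46,1],[50,0]]
[[21,17],[24,0],[34,8],[37,0],[43,15],[46,1],[50,0]]
[[16,8],[18,0],[21,17],[24,0],[34,8],[37,0],[43,15],[46,1],[50,0]]
[[16,8],[18,0],[21,20],[27,0],[34,8],[37,0],[43,15],[46,1],[50,0]]
[[16,8],[18,0],[21,20],[27,0],[34,8],[37,0],[40,5],[43,15],[46,5],[50,0]]
[[15,17],[17,8],[18,0],[21,20],[27,0],[34,8],[37,0],[40,5],[43,15],[46,5],[50,0]]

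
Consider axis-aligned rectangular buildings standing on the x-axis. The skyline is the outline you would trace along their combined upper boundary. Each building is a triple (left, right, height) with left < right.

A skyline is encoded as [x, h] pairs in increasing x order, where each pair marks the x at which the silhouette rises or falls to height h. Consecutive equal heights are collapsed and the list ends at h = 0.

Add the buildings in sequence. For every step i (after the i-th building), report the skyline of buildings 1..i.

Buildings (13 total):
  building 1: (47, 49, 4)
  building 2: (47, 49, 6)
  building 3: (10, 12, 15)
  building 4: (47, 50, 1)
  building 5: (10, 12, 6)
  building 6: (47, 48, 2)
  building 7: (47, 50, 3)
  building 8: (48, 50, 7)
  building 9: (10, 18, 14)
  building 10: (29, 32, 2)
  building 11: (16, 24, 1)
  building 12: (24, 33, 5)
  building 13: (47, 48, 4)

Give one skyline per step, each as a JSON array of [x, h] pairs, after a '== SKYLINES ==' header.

== SKYLINES ==
[[47,4],[49,0]]
[[47,6],[49,0]]
[[10,15],[12,0],[47,6],[49,0]]
[[10,15],[12,0],[47,6],[49,1],[50,0]]
[[10,15],[12,0],[47,6],[49,1],[50,0]]
[[10,15],[12,0],[47,6],[49,1],[50,0]]
[[10,15],[12,0],[47,6],[49,3],[50,0]]
[[10,15],[12,0],[47,6],[48,7],[50,0]]
[[10,15],[12,14],[18,0],[47,6],[48,7],[50,0]]
[[10,15],[12,14],[18,0],[29,2],[32,0],[47,6],[48,7],[50,0]]
[[10,15],[12,14],[18,1],[24,0],[29,2],[32,0],[47,6],[48,7],[50,0]]
[[10,15],[12,14],[18,1],[24,5],[33,0],[47,6],[48,7],[50,0]]
[[10,15],[12,14],[18,1],[24,5],[33,0],[47,6],[48,7],[50,0]]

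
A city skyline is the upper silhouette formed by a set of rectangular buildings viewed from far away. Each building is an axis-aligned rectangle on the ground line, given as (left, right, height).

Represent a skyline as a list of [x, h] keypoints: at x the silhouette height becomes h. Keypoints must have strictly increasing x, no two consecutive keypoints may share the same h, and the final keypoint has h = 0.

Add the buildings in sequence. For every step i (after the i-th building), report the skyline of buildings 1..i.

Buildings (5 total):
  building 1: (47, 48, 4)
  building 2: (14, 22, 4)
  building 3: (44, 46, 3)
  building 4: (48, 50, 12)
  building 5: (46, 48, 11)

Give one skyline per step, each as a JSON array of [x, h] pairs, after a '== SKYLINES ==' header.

== SKYLINES ==
[[47,4],[48,0]]
[[14,4],[22,0],[47,4],[48,0]]
[[14,4],[22,0],[44,3],[46,0],[47,4],[48,0]]
[[14,4],[22,0],[44,3],[46,0],[47,4],[48,12],[50,0]]
[[14,4],[22,0],[44,3],[46,11],[48,12],[50,0]]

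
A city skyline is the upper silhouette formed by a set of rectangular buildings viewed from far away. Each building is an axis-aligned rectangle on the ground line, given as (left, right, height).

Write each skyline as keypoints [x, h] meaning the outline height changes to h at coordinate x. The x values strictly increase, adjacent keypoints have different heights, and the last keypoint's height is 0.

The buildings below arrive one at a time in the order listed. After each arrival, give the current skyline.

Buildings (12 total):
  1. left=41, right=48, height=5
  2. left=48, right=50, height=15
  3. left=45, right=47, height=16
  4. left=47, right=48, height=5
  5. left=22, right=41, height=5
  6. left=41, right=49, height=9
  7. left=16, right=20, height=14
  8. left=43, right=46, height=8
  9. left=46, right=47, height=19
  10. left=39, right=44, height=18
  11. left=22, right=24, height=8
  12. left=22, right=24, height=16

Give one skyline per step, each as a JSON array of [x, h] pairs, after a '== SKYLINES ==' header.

== SKYLINES ==
[[41,5],[48,0]]
[[41,5],[48,15],[50,0]]
[[41,5],[45,16],[47,5],[48,15],[50,0]]
[[41,5],[45,16],[47,5],[48,15],[50,0]]
[[22,5],[45,16],[47,5],[48,15],[50,0]]
[[22,5],[41,9],[45,16],[47,9],[48,15],[50,0]]
[[16,14],[20,0],[22,5],[41,9],[45,16],[47,9],[48,15],[50,0]]
[[16,14],[20,0],[22,5],[41,9],[45,16],[47,9],[48,15],[50,0]]
[[16,14],[20,0],[22,5],[41,9],[45,16],[46,19],[47,9],[48,15],[50,0]]
[[16,14],[20,0],[22,5],[39,18],[44,9],[45,16],[46,19],[47,9],[48,15],[50,0]]
[[16,14],[20,0],[22,8],[24,5],[39,18],[44,9],[45,16],[46,19],[47,9],[48,15],[50,0]]
[[16,14],[20,0],[22,16],[24,5],[39,18],[44,9],[45,16],[46,19],[47,9],[48,15],[50,0]]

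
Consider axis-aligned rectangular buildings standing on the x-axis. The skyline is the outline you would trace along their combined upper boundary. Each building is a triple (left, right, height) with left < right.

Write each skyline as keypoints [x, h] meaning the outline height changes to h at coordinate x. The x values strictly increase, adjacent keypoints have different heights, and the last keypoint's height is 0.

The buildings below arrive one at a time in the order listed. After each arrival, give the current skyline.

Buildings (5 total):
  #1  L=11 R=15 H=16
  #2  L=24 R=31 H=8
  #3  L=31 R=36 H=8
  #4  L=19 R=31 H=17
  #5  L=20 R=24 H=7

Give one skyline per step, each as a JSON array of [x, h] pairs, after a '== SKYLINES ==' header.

== SKYLINES ==
[[11,16],[15,0]]
[[11,16],[15,0],[24,8],[31,0]]
[[11,16],[15,0],[24,8],[36,0]]
[[11,16],[15,0],[19,17],[31,8],[36,0]]
[[11,16],[15,0],[19,17],[31,8],[36,0]]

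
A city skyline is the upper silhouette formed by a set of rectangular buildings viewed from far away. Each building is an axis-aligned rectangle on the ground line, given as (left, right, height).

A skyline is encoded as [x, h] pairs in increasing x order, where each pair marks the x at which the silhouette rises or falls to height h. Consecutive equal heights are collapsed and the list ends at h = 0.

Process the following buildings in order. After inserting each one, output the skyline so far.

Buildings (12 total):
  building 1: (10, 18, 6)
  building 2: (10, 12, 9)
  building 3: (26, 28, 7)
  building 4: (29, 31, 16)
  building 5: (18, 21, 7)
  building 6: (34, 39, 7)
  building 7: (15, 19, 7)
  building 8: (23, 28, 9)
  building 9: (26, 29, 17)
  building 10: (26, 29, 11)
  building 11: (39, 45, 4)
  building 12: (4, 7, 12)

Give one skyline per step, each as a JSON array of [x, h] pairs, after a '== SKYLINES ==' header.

== SKYLINES ==
[[10,6],[18,0]]
[[10,9],[12,6],[18,0]]
[[10,9],[12,6],[18,0],[26,7],[28,0]]
[[10,9],[12,6],[18,0],[26,7],[28,0],[29,16],[31,0]]
[[10,9],[12,6],[18,7],[21,0],[26,7],[28,0],[29,16],[31,0]]
[[10,9],[12,6],[18,7],[21,0],[26,7],[28,0],[29,16],[31,0],[34,7],[39,0]]
[[10,9],[12,6],[15,7],[21,0],[26,7],[28,0],[29,16],[31,0],[34,7],[39,0]]
[[10,9],[12,6],[15,7],[21,0],[23,9],[28,0],[29,16],[31,0],[34,7],[39,0]]
[[10,9],[12,6],[15,7],[21,0],[23,9],[26,17],[29,16],[31,0],[34,7],[39,0]]
[[10,9],[12,6],[15,7],[21,0],[23,9],[26,17],[29,16],[31,0],[34,7],[39,0]]
[[10,9],[12,6],[15,7],[21,0],[23,9],[26,17],[29,16],[31,0],[34,7],[39,4],[45,0]]
[[4,12],[7,0],[10,9],[12,6],[15,7],[21,0],[23,9],[26,17],[29,16],[31,0],[34,7],[39,4],[45,0]]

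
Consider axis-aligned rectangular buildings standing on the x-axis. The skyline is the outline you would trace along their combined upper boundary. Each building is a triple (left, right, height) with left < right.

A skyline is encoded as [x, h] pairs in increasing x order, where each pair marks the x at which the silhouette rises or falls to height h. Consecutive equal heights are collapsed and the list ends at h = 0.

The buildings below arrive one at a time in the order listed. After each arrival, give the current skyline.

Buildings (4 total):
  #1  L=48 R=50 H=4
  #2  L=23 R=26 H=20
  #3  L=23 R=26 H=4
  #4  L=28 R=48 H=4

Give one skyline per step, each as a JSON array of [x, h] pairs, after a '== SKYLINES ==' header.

== SKYLINES ==
[[48,4],[50,0]]
[[23,20],[26,0],[48,4],[50,0]]
[[23,20],[26,0],[48,4],[50,0]]
[[23,20],[26,0],[28,4],[50,0]]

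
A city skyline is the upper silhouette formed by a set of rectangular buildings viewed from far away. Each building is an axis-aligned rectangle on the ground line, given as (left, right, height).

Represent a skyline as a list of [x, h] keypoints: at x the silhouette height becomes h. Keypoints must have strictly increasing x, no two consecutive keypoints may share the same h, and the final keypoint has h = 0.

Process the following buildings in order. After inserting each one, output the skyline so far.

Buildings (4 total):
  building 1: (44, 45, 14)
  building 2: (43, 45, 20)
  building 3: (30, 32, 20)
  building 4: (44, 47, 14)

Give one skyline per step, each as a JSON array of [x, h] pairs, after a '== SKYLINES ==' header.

== SKYLINES ==
[[44,14],[45,0]]
[[43,20],[45,0]]
[[30,20],[32,0],[43,20],[45,0]]
[[30,20],[32,0],[43,20],[45,14],[47,0]]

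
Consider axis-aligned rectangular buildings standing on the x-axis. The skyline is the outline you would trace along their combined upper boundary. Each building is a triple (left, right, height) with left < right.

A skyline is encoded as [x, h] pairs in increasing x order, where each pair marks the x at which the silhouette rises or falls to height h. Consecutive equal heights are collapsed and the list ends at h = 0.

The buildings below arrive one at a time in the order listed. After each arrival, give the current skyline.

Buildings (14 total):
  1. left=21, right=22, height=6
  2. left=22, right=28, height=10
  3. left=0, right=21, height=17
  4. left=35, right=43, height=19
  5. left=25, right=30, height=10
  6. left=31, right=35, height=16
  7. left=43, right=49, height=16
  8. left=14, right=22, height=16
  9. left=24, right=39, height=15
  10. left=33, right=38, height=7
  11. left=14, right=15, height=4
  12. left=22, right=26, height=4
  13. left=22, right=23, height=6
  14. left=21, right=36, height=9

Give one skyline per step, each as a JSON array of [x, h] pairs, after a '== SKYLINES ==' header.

== SKYLINES ==
[[21,6],[22,0]]
[[21,6],[22,10],[28,0]]
[[0,17],[21,6],[22,10],[28,0]]
[[0,17],[21,6],[22,10],[28,0],[35,19],[43,0]]
[[0,17],[21,6],[22,10],[30,0],[35,19],[43,0]]
[[0,17],[21,6],[22,10],[30,0],[31,16],[35,19],[43,0]]
[[0,17],[21,6],[22,10],[30,0],[31,16],[35,19],[43,16],[49,0]]
[[0,17],[21,16],[22,10],[30,0],[31,16],[35,19],[43,16],[49,0]]
[[0,17],[21,16],[22,10],[24,15],[31,16],[35,19],[43,16],[49,0]]
[[0,17],[21,16],[22,10],[24,15],[31,16],[35,19],[43,16],[49,0]]
[[0,17],[21,16],[22,10],[24,15],[31,16],[35,19],[43,16],[49,0]]
[[0,17],[21,16],[22,10],[24,15],[31,16],[35,19],[43,16],[49,0]]
[[0,17],[21,16],[22,10],[24,15],[31,16],[35,19],[43,16],[49,0]]
[[0,17],[21,16],[22,10],[24,15],[31,16],[35,19],[43,16],[49,0]]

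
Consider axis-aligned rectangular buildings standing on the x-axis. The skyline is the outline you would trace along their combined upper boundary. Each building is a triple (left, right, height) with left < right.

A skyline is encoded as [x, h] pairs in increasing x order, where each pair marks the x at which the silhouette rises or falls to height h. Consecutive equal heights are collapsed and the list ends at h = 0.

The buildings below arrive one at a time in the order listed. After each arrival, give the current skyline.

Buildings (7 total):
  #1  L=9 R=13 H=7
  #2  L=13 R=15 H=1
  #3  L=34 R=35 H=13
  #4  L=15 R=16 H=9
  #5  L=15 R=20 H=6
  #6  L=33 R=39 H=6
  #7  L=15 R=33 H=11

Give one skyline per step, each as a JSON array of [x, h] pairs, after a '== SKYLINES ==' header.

== SKYLINES ==
[[9,7],[13,0]]
[[9,7],[13,1],[15,0]]
[[9,7],[13,1],[15,0],[34,13],[35,0]]
[[9,7],[13,1],[15,9],[16,0],[34,13],[35,0]]
[[9,7],[13,1],[15,9],[16,6],[20,0],[34,13],[35,0]]
[[9,7],[13,1],[15,9],[16,6],[20,0],[33,6],[34,13],[35,6],[39,0]]
[[9,7],[13,1],[15,11],[33,6],[34,13],[35,6],[39,0]]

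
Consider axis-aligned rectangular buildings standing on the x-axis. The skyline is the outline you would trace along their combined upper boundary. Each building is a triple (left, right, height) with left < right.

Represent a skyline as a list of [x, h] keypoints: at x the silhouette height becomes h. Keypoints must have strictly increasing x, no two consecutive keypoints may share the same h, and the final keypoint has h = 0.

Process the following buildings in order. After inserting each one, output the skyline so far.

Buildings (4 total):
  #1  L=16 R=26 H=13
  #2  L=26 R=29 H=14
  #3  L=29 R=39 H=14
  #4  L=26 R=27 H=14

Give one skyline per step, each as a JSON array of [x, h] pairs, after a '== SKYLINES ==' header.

== SKYLINES ==
[[16,13],[26,0]]
[[16,13],[26,14],[29,0]]
[[16,13],[26,14],[39,0]]
[[16,13],[26,14],[39,0]]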